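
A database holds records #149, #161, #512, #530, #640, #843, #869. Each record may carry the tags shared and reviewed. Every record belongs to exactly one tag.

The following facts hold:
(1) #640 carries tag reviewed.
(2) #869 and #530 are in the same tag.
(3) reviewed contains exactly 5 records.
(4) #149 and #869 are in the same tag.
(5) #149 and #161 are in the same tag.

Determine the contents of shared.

shared = {#512, #843}

From (1): #640 ∈ reviewed.
Suppose #149 ∈ shared: no assignment then satisfies all the clues, so #149 ∉ shared.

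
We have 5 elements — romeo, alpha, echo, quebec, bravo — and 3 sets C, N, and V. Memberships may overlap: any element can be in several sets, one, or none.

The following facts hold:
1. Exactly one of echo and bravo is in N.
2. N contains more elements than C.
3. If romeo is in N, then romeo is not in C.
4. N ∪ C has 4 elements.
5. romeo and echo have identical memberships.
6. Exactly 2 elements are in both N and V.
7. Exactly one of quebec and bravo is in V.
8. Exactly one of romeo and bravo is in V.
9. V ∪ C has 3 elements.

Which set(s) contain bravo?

bravo: none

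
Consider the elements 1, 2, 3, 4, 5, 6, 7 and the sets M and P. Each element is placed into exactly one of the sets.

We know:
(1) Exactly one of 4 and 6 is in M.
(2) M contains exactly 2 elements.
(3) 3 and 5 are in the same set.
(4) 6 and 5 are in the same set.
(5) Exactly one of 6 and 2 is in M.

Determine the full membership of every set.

M = {2, 4}; P = {1, 3, 5, 6, 7}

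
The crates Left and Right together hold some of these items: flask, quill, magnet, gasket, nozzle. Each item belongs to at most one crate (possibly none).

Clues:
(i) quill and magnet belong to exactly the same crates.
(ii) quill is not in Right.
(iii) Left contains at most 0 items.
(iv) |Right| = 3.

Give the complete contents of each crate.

From (ii): quill ∉ Right.
(i): magnet matches quill: magnet ∉ Right.
(iii): Left already has 0, so the rest are out.
(iv): only 3 candidates remain for Right, so all are in.

Left = {}; Right = {flask, gasket, nozzle}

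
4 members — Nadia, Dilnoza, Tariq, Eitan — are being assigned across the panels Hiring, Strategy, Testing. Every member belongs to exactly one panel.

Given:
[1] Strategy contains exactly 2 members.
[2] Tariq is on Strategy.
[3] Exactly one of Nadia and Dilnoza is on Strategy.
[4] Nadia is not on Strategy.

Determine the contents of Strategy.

From (2): Tariq ∈ Strategy.
From (4): Nadia ∉ Strategy.
(3) (exactly one): Dilnoza ∈ Strategy.
(1): Strategy already has 2, so the rest are out.

Strategy = {Dilnoza, Tariq}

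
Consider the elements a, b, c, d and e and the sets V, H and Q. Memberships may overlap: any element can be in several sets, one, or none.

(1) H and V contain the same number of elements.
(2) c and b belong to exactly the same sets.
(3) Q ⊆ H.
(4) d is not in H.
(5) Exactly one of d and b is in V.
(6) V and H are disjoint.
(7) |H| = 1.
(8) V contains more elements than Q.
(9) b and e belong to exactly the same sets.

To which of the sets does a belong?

a: H

From (4): d ∉ H.
(3) contrapositive: d ∉ Q.
Suppose a ∈ V: no assignment then satisfies all the clues, so a ∉ V.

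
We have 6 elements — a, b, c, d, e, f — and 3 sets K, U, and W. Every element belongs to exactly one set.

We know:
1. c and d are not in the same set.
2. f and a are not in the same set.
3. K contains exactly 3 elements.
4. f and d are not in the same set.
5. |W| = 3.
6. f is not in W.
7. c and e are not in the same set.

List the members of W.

W = {a, d, e}

From (6): f ∉ W.
Suppose a ∉ W: no assignment then satisfies all the clues, so a ∈ W.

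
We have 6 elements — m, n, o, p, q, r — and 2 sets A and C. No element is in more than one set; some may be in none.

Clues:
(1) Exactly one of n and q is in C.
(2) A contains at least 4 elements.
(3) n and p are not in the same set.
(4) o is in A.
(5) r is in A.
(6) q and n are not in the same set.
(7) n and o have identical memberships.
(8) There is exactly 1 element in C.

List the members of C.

C = {q}

From (4): o ∈ A.
From (5): r ∈ A.
(7): n matches o: n ∈ A.
(1) (exactly one): q ∈ C.
(3): p ∉ A.
(8): C already has 1, so the rest are out.
(2): only 4 candidates remain for A, so all are in.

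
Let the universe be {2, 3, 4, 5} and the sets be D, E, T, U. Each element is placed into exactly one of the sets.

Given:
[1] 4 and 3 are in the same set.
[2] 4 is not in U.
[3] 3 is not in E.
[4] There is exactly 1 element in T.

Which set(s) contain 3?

3: D

From (2): 4 ∉ U.
From (3): 3 ∉ E.
(1): 4 matches 3: 4 ∉ E.
(1): 3 matches 4: 3 ∉ U.
Suppose 3 ∉ D: no assignment then satisfies all the clues, so 3 ∈ D.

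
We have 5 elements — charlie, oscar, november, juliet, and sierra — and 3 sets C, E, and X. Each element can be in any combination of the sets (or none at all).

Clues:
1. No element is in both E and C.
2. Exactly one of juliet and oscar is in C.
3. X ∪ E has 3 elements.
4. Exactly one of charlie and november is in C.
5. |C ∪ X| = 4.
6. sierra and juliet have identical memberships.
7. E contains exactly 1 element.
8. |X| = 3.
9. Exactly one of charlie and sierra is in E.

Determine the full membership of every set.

C = {juliet, november, sierra}; E = {charlie}; X = {charlie, juliet, sierra}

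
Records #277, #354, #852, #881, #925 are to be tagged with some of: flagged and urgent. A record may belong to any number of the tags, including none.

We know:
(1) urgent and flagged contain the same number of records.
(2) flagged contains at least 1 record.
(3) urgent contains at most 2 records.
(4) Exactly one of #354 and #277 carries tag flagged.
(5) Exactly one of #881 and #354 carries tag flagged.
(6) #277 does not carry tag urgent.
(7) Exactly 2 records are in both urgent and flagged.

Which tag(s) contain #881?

#881: none

From (6): #277 ∉ urgent.
Suppose #881 ∈ flagged: no assignment then satisfies all the clues, so #881 ∉ flagged.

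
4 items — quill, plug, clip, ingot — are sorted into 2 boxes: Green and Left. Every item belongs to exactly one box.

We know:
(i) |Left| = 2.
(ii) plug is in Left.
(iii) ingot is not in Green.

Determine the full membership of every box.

From (ii): plug ∈ Left.
From (iii): ingot ∉ Green.
Only one box left: ingot ∈ Left.
(i): Left already has 2, so the rest are out.
Only one box left: quill ∈ Green.
Only one box left: clip ∈ Green.

Green = {clip, quill}; Left = {ingot, plug}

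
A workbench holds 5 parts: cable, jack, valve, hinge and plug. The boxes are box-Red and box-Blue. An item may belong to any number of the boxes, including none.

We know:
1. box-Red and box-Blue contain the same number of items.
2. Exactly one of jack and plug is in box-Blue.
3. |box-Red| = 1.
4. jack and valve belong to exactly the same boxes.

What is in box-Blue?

box-Blue = {plug}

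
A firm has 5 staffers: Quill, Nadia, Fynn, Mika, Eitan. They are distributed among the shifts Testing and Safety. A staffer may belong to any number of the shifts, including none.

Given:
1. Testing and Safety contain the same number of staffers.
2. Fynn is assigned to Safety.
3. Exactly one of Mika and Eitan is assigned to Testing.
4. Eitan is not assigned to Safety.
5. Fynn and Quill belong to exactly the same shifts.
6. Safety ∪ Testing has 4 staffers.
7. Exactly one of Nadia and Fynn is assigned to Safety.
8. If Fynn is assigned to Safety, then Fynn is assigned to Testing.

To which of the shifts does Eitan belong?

Eitan: Testing

From (2): Fynn ∈ Safety.
From (4): Eitan ∉ Safety.
(5): Quill matches Fynn: Quill ∈ Safety.
(7) (exactly one): Nadia ∉ Safety.
(8): Fynn ∈ Testing.
(5): Quill matches Fynn: Quill ∈ Testing.
Suppose Eitan ∉ Testing: no assignment then satisfies all the clues, so Eitan ∈ Testing.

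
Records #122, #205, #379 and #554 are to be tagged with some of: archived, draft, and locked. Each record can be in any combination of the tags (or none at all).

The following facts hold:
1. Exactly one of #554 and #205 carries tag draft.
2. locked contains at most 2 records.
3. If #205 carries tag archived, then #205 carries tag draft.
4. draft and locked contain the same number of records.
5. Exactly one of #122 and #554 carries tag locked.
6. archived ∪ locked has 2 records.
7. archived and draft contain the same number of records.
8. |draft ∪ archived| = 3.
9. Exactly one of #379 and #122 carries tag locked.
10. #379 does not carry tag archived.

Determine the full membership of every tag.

archived = {#122, #205}; draft = {#205, #379}; locked = {#122, #205}

From (10): #379 ∉ archived.
Suppose #122 ∉ archived: no assignment then satisfies all the clues, so #122 ∈ archived.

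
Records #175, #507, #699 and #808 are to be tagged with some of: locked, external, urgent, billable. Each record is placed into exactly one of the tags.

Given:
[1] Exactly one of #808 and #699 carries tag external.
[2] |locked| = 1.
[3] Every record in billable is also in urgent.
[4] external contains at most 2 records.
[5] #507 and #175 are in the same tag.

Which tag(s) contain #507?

#507: urgent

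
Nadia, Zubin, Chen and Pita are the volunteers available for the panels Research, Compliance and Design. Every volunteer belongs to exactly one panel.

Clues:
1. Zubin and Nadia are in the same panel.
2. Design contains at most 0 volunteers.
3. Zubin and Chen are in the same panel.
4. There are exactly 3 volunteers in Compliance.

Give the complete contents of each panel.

(2): Design already has 0, so the rest are out.
Suppose Nadia ∈ Research: no assignment then satisfies all the clues, so Nadia ∉ Research.

Research = {Pita}; Compliance = {Chen, Nadia, Zubin}; Design = {}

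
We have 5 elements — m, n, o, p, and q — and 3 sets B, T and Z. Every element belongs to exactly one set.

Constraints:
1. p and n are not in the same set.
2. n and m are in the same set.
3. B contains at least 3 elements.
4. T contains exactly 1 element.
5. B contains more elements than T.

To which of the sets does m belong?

m: B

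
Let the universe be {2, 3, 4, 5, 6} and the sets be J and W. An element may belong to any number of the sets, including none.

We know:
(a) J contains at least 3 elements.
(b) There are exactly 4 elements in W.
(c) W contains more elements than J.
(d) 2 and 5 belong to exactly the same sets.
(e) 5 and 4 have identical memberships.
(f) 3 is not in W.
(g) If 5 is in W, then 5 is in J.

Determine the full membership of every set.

From (f): 3 ∉ W.
(b): only 4 candidates remain for W, so all are in.
(g): 5 ∈ J.
(d): 2 matches 5: 2 ∈ J.
(e): 4 matches 5: 4 ∈ J.
Suppose 3 ∈ J: no assignment then satisfies all the clues, so 3 ∉ J.

J = {2, 4, 5}; W = {2, 4, 5, 6}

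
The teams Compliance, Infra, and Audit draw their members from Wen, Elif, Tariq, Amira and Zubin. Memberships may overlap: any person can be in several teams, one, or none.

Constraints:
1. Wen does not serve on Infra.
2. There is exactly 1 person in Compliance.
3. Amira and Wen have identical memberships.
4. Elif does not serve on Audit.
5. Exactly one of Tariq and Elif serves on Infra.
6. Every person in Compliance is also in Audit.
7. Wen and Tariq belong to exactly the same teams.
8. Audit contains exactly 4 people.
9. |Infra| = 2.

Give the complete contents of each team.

Compliance = {Zubin}; Infra = {Elif, Zubin}; Audit = {Amira, Tariq, Wen, Zubin}

From (1): Wen ∉ Infra.
From (4): Elif ∉ Audit.
(3): Amira matches Wen: Amira ∉ Infra.
(6) contrapositive: Elif ∉ Compliance.
(7): Tariq matches Wen: Tariq ∉ Infra.
(8): only 4 candidates remain for Audit, so all are in.
(9): only 2 candidates remain for Infra, so all are in.
Suppose Wen ∈ Compliance: no assignment then satisfies all the clues, so Wen ∉ Compliance.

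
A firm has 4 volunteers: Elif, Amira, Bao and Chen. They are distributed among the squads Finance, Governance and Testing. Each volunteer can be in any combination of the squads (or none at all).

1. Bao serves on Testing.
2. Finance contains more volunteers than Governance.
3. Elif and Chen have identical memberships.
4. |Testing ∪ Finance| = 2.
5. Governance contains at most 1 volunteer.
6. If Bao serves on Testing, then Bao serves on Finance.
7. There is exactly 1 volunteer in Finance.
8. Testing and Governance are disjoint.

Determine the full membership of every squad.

Finance = {Bao}; Governance = {}; Testing = {Amira, Bao}

From (1): Bao ∈ Testing.
(6): Bao ∈ Finance.
(7): Finance already has 1, so the rest are out.
(8) (disjoint): Bao ∉ Governance.
Suppose Elif ∈ Governance: no assignment then satisfies all the clues, so Elif ∉ Governance.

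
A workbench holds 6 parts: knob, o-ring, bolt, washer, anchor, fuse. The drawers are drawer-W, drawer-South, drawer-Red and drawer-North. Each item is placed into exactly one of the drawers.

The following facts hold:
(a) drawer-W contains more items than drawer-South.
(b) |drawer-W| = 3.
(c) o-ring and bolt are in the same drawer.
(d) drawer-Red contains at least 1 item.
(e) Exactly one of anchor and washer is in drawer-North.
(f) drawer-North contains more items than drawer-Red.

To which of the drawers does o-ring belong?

o-ring: drawer-W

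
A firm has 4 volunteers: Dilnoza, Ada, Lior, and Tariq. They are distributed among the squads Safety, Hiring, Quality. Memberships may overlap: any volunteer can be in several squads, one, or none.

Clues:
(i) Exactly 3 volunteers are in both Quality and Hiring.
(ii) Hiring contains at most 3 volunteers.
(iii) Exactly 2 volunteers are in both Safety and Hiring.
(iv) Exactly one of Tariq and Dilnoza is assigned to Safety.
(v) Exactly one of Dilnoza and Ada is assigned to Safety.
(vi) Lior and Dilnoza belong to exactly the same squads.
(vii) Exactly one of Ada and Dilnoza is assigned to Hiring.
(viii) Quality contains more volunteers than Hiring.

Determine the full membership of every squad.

Safety = {Dilnoza, Lior}; Hiring = {Dilnoza, Lior, Tariq}; Quality = {Ada, Dilnoza, Lior, Tariq}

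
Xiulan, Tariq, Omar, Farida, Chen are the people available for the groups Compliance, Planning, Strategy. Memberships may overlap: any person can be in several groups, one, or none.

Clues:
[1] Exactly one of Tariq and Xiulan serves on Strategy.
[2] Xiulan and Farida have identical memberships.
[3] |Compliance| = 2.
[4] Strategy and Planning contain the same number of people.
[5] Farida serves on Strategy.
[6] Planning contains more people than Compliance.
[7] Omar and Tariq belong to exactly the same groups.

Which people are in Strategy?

From (5): Farida ∈ Strategy.
(2): Xiulan matches Farida: Xiulan ∈ Strategy.
(1) (exactly one): Tariq ∉ Strategy.
(7): Omar matches Tariq: Omar ∉ Strategy.
Suppose Chen ∉ Strategy: no assignment then satisfies all the clues, so Chen ∈ Strategy.

Strategy = {Chen, Farida, Xiulan}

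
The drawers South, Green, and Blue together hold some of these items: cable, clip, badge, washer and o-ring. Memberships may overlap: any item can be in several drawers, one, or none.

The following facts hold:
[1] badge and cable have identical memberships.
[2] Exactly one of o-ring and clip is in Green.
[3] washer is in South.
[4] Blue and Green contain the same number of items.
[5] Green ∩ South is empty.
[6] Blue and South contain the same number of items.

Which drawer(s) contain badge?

badge: none

From (3): washer ∈ South.
(5) (disjoint): washer ∉ Green.
Suppose badge ∈ South: no assignment then satisfies all the clues, so badge ∉ South.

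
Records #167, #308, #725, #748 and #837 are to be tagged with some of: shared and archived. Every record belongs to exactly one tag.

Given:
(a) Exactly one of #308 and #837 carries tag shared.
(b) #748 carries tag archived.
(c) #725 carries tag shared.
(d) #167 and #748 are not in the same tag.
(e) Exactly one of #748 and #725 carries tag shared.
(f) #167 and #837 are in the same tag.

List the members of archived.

archived = {#308, #748}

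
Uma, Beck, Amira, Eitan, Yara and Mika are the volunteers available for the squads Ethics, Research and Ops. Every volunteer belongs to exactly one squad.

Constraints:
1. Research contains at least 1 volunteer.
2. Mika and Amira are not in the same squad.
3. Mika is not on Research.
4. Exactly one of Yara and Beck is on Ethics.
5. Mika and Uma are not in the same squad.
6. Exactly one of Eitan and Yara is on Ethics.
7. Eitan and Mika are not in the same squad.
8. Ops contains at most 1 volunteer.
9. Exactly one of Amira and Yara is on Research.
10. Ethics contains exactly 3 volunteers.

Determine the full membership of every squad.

From (3): Mika ∉ Research.
Suppose Uma ∈ Ethics: no assignment then satisfies all the clues, so Uma ∉ Ethics.

Ethics = {Amira, Beck, Eitan}; Research = {Uma, Yara}; Ops = {Mika}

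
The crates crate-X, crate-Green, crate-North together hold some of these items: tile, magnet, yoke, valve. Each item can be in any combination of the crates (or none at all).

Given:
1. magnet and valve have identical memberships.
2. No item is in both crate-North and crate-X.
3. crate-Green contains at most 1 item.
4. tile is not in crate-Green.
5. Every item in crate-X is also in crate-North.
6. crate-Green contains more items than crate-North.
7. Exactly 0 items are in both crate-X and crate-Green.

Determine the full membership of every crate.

crate-X = {}; crate-Green = {yoke}; crate-North = {}

From (4): tile ∉ crate-Green.
Suppose tile ∈ crate-X: no assignment then satisfies all the clues, so tile ∉ crate-X.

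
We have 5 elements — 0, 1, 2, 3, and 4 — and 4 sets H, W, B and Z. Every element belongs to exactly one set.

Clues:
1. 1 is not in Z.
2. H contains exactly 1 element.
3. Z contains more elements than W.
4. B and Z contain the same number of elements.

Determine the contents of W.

From (1): 1 ∉ Z.
Suppose 0 ∈ W: no assignment then satisfies all the clues, so 0 ∉ W.

W = {}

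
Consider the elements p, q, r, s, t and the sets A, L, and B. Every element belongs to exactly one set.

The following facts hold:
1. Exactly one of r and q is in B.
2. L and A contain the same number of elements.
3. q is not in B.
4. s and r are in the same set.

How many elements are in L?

1

From (3): q ∉ B.
(1) (exactly one): r ∈ B.
(4): s matches r: s ∉ A.
(4): s matches r: s ∉ L.
(4): s matches r: s ∈ B.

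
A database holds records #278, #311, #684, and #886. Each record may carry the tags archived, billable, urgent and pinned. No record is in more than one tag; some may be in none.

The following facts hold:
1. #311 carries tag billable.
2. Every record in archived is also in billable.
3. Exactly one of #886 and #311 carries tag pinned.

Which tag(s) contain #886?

#886: pinned

From (1): #311 ∈ billable.
(3) (exactly one): #886 ∈ pinned.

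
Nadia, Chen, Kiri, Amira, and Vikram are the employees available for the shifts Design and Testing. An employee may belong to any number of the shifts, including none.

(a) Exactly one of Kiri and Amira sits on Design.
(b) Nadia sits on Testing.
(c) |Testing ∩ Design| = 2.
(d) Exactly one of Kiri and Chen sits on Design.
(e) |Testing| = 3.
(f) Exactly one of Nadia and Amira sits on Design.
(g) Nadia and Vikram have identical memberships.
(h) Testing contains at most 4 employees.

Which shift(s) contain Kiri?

Kiri: Design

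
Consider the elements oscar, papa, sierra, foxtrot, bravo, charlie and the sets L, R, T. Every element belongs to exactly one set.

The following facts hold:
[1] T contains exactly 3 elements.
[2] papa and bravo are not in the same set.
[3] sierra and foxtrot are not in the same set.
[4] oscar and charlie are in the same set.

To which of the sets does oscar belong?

oscar: T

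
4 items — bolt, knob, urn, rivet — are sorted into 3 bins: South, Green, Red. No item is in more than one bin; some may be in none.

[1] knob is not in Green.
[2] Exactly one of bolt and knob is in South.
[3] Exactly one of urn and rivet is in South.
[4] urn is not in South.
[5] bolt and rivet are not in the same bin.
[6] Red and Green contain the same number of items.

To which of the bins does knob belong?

knob: South

From (1): knob ∉ Green.
From (4): urn ∉ South.
(3) (exactly one): rivet ∈ South.
(5): bolt ∉ South.
(2) (exactly one): knob ∈ South.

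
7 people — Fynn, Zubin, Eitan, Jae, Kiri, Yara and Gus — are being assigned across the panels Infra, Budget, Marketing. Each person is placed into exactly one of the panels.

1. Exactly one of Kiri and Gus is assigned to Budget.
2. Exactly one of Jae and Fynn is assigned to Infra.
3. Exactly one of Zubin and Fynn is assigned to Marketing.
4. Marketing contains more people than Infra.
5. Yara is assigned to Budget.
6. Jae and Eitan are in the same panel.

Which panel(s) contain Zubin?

Zubin: Marketing

From (5): Yara ∈ Budget.
Suppose Zubin ∈ Infra: no assignment then satisfies all the clues, so Zubin ∉ Infra.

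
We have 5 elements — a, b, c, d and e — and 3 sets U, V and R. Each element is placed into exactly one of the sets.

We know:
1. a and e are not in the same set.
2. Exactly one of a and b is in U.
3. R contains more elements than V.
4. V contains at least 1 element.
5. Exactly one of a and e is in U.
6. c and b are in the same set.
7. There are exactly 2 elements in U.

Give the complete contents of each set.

U = {a, d}; V = {e}; R = {b, c}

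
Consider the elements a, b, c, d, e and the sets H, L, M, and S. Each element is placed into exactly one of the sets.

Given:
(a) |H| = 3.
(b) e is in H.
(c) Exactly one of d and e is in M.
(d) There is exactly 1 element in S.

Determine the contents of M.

M = {d}

From (b): e ∈ H.
(c) (exactly one): d ∈ M.
Suppose a ∈ M: no assignment then satisfies all the clues, so a ∉ M.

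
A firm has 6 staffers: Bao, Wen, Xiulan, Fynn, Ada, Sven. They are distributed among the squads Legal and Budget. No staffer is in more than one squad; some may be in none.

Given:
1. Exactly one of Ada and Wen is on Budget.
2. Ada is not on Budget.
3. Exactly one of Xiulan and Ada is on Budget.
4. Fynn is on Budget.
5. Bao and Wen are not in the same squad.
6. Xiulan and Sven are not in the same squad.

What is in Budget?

Budget = {Fynn, Wen, Xiulan}

From (2): Ada ∉ Budget.
From (4): Fynn ∈ Budget.
(1) (exactly one): Wen ∈ Budget.
(3) (exactly one): Xiulan ∈ Budget.
(5): Bao ∉ Budget.
(6): Sven ∉ Budget.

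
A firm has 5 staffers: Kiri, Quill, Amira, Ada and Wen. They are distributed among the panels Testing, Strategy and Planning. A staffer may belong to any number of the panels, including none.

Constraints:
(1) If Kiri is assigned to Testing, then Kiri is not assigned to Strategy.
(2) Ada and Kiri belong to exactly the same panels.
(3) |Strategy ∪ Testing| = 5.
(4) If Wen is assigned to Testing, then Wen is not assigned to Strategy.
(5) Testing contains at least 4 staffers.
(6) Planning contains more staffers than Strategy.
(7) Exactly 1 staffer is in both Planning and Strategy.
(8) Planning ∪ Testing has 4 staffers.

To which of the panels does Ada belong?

Ada: Planning, Testing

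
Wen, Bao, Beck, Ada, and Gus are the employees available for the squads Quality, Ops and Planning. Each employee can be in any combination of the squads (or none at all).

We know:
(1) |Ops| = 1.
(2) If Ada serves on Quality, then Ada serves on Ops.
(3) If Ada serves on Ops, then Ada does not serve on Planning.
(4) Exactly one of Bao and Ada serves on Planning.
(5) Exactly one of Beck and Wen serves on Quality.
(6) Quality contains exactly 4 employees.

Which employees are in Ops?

Ops = {Ada}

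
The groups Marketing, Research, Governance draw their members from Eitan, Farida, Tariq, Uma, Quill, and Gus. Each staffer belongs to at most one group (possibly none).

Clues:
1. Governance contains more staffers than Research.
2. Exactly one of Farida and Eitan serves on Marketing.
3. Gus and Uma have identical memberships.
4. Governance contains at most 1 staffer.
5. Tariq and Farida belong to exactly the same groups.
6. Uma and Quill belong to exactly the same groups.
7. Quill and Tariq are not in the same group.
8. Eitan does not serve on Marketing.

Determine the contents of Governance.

Governance = {Eitan}

From (8): Eitan ∉ Marketing.
(2) (exactly one): Farida ∈ Marketing.
(5): Tariq matches Farida: Tariq ∈ Marketing.
(7): Quill ∉ Marketing.
(6): Uma matches Quill: Uma ∉ Marketing.
(3): Gus matches Uma: Gus ∉ Marketing.
Suppose Eitan ∉ Governance: no assignment then satisfies all the clues, so Eitan ∈ Governance.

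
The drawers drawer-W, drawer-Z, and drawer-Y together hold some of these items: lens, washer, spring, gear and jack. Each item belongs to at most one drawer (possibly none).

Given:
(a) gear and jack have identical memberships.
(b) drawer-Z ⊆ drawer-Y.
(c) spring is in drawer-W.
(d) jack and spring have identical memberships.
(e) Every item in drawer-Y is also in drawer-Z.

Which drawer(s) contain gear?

gear: drawer-W

From (c): spring ∈ drawer-W.
(d): jack matches spring: jack ∈ drawer-W.
(a): gear matches jack: gear ∈ drawer-W.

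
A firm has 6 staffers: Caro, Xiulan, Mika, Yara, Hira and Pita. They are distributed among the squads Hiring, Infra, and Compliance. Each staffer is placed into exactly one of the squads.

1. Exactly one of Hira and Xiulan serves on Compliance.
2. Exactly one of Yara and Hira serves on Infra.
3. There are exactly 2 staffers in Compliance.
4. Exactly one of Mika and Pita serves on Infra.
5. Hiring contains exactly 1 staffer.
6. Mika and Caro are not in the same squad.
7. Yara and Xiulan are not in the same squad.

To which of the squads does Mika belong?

Mika: Compliance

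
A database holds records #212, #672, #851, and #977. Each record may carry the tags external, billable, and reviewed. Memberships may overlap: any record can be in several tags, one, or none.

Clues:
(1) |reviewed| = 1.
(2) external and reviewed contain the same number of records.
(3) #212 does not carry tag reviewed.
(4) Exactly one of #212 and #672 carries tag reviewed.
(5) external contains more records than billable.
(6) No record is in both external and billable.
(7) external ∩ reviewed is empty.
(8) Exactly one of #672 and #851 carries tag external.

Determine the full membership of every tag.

external = {#851}; billable = {}; reviewed = {#672}

From (3): #212 ∉ reviewed.
(4) (exactly one): #672 ∈ reviewed.
(7) (disjoint): #672 ∉ external.
(8) (exactly one): #851 ∈ external.
(1): reviewed already has 1, so the rest are out.
(6) (disjoint): #851 ∉ billable.
Suppose #212 ∈ external: no assignment then satisfies all the clues, so #212 ∉ external.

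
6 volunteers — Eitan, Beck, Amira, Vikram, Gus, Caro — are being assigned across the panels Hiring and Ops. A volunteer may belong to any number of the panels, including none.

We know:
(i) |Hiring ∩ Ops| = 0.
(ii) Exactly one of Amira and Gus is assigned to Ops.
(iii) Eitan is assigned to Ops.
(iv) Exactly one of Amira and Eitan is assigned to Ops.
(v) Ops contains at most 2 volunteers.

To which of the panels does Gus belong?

Gus: Ops

From (iii): Eitan ∈ Ops.
(iv) (exactly one): Amira ∉ Ops.
(ii) (exactly one): Gus ∈ Ops.
(v): Ops already has 2, so the rest are out.
Suppose Gus ∈ Hiring: no assignment then satisfies all the clues, so Gus ∉ Hiring.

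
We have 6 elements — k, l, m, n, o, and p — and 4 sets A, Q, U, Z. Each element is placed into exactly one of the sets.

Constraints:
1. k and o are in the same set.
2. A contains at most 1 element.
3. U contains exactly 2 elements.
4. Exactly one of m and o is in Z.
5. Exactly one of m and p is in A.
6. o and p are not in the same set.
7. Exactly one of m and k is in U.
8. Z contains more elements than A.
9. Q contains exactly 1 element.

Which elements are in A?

A = {p}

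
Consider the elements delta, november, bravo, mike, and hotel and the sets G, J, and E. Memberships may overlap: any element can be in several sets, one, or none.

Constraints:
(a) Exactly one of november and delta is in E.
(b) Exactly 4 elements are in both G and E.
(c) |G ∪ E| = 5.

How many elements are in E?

4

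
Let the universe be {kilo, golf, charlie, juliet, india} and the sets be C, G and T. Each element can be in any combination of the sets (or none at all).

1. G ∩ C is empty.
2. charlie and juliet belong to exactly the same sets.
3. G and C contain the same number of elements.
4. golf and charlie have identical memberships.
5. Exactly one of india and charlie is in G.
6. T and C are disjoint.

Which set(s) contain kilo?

kilo: C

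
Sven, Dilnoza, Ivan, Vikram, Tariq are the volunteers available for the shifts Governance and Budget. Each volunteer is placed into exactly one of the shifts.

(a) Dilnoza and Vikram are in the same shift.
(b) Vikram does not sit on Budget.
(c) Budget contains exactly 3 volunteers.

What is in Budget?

Budget = {Ivan, Sven, Tariq}

From (b): Vikram ∉ Budget.
(a): Dilnoza matches Vikram: Dilnoza ∉ Budget.
(c): only 3 candidates remain for Budget, so all are in.
Only one shift left: Dilnoza ∈ Governance.
Only one shift left: Vikram ∈ Governance.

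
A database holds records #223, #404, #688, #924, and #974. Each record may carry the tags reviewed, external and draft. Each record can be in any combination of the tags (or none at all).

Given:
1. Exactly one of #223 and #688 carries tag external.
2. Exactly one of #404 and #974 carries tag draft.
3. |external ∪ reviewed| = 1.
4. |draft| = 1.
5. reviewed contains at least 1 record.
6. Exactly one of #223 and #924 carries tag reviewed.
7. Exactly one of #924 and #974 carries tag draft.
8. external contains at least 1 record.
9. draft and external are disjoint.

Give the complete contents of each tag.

reviewed = {#223}; external = {#223}; draft = {#974}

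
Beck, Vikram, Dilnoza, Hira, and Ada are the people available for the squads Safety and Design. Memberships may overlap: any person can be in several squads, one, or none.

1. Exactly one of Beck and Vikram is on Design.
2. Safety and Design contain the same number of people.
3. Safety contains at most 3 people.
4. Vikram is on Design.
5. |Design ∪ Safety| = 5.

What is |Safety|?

3

From (4): Vikram ∈ Design.
(1) (exactly one): Beck ∉ Design.
Suppose Beck ∉ Safety: no assignment then satisfies all the clues, so Beck ∈ Safety.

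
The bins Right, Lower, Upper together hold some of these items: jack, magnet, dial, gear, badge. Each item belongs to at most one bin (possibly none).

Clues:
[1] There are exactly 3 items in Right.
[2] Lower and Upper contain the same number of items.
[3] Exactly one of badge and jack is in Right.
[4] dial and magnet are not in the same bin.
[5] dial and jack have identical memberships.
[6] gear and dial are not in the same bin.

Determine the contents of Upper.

Upper = {}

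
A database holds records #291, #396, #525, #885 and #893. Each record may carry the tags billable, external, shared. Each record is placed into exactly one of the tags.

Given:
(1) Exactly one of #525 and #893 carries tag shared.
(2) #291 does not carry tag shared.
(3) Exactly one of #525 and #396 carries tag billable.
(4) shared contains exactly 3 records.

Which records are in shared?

shared = {#396, #885, #893}

From (2): #291 ∉ shared.
Suppose #396 ∉ shared: no assignment then satisfies all the clues, so #396 ∈ shared.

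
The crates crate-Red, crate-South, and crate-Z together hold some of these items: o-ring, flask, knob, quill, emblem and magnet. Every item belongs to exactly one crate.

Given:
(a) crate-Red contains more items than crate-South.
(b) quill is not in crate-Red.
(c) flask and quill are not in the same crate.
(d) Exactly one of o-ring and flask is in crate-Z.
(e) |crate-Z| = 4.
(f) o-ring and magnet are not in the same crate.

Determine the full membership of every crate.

crate-Red = {flask, magnet}; crate-South = {}; crate-Z = {emblem, knob, o-ring, quill}

From (b): quill ∉ crate-Red.
Suppose o-ring ∈ crate-Red: no assignment then satisfies all the clues, so o-ring ∉ crate-Red.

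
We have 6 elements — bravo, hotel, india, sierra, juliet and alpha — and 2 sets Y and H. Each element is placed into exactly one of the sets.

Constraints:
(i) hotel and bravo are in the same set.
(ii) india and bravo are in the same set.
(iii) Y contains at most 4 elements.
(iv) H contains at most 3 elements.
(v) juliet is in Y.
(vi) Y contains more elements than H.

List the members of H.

H = {alpha, sierra}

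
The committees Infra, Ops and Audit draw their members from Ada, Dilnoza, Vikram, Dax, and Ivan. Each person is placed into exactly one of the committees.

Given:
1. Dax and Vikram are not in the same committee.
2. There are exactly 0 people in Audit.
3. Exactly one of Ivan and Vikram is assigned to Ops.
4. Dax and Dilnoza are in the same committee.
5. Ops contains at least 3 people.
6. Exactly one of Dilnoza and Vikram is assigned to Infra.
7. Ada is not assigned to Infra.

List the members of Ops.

From (7): Ada ∉ Infra.
(2): Audit already has 0, so the rest are out.
Only one committee left: Ada ∈ Ops.
Suppose Dilnoza ∉ Ops: no assignment then satisfies all the clues, so Dilnoza ∈ Ops.

Ops = {Ada, Dax, Dilnoza, Ivan}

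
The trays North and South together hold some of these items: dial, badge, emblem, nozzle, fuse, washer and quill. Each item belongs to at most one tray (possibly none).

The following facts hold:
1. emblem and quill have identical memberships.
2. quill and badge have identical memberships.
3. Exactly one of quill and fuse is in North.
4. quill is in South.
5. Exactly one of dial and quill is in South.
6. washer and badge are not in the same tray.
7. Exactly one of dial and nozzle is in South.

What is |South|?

4

From (4): quill ∈ South.
(1): emblem matches quill: emblem ∉ North.
(1): emblem matches quill: emblem ∈ South.
(2): badge matches quill: badge ∉ North.
(2): badge matches quill: badge ∈ South.
(3) (exactly one): fuse ∈ North.
(5) (exactly one): dial ∉ South.
(6): washer ∉ South.
(7) (exactly one): nozzle ∈ South.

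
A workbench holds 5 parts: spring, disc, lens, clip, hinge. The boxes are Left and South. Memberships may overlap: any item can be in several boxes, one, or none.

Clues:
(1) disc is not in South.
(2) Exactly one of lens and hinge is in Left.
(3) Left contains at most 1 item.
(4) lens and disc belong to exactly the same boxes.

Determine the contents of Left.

Left = {hinge}

From (1): disc ∉ South.
(4): lens matches disc: lens ∉ South.
Suppose spring ∈ Left: no assignment then satisfies all the clues, so spring ∉ Left.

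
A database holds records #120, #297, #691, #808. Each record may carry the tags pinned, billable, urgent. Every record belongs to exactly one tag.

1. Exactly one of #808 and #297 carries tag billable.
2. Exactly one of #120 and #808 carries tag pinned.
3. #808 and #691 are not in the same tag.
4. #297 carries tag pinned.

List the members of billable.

billable = {#808}

From (4): #297 ∈ pinned.
(1) (exactly one): #808 ∈ billable.
(2) (exactly one): #120 ∈ pinned.
(3): #691 ∉ billable.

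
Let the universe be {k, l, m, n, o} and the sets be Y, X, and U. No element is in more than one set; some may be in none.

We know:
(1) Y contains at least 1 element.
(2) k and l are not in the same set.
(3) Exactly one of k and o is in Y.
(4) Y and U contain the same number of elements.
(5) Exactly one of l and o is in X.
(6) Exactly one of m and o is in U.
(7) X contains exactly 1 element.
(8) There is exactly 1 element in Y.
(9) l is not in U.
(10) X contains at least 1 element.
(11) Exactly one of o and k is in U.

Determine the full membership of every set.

Y = {k}; X = {l}; U = {o}

From (9): l ∉ U.
Suppose k ∉ Y: no assignment then satisfies all the clues, so k ∈ Y.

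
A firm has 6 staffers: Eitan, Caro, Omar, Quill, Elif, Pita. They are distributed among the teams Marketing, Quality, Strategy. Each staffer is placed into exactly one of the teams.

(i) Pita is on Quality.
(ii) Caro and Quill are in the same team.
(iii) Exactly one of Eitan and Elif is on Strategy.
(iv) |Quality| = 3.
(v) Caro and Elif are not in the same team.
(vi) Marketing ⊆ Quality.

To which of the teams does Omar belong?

Omar: Quality

From (i): Pita ∈ Quality.
Suppose Omar ∈ Marketing: no assignment then satisfies all the clues, so Omar ∉ Marketing.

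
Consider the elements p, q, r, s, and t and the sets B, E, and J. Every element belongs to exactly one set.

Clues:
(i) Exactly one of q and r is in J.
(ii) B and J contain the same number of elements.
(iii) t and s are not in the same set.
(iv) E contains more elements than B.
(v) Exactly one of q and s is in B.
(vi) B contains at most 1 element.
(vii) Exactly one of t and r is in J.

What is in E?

E = {p, q, t}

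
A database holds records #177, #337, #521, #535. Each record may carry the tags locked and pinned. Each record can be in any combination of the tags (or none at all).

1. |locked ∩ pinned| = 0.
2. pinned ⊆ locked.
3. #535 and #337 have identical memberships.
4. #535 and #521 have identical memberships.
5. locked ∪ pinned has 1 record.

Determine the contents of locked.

locked = {#177}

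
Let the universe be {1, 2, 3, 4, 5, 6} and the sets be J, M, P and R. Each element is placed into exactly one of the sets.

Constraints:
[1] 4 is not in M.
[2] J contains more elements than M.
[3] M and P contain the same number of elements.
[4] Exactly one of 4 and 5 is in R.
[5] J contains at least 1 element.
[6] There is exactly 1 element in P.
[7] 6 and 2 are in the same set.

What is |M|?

1

From (1): 4 ∉ M.
Suppose 2 ∉ J: no assignment then satisfies all the clues, so 2 ∈ J.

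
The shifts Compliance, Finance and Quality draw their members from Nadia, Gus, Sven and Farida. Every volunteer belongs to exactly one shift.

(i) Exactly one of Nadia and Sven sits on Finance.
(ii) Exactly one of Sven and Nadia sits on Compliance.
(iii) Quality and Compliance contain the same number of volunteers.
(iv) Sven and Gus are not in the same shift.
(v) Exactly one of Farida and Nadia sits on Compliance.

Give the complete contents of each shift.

Compliance = {Nadia}; Finance = {Farida, Sven}; Quality = {Gus}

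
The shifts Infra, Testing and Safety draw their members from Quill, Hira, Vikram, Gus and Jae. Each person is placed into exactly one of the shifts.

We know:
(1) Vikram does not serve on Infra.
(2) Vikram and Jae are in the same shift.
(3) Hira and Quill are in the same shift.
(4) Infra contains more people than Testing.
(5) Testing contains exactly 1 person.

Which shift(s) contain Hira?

Hira: Infra

From (1): Vikram ∉ Infra.
(2): Jae matches Vikram: Jae ∉ Infra.
Suppose Hira ∉ Infra: no assignment then satisfies all the clues, so Hira ∈ Infra.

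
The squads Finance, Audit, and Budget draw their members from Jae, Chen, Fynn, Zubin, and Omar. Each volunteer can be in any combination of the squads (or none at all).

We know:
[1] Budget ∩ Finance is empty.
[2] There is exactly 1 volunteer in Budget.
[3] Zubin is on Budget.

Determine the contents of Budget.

From (3): Zubin ∈ Budget.
(1) (disjoint): Zubin ∉ Finance.
(2): Budget already has 1, so the rest are out.

Budget = {Zubin}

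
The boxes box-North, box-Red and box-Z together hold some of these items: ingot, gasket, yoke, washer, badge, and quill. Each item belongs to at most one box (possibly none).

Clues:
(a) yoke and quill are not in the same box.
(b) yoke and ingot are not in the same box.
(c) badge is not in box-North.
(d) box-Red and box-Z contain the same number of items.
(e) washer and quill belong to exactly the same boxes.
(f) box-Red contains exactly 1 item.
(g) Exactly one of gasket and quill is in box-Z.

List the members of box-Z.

box-Z = {gasket}

From (c): badge ∉ box-North.
Suppose ingot ∈ box-Z: no assignment then satisfies all the clues, so ingot ∉ box-Z.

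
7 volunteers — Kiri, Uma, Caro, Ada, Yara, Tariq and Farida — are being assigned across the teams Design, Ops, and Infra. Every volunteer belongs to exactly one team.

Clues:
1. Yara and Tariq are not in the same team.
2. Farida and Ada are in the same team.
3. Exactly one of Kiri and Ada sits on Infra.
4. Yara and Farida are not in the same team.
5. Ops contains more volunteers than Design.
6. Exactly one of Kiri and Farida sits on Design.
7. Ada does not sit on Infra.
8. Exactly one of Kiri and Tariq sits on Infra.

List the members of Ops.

Ops = {Caro, Tariq, Uma}

From (7): Ada ∉ Infra.
(2): Farida matches Ada: Farida ∉ Infra.
(3) (exactly one): Kiri ∈ Infra.
(6) (exactly one): Farida ∈ Design.
(8) (exactly one): Tariq ∉ Infra.
(2): Ada matches Farida: Ada ∈ Design.
(4): Yara ∉ Design.
Suppose Uma ∉ Ops: no assignment then satisfies all the clues, so Uma ∈ Ops.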